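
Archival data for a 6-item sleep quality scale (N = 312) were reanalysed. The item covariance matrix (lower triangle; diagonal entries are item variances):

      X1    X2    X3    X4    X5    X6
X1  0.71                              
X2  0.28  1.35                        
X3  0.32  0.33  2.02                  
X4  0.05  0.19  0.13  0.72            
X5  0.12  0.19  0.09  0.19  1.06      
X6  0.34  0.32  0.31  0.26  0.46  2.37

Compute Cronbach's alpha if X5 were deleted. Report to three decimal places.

Remaining items: X1, X2, X3, X4, X6 (k = 5).
Σσᵢ² = 0.71 + 1.35 + 2.02 + 0.72 + 2.37 = 7.17
σ²_total = 7.17 + 2 × 2.53 = 12.23
α (item deleted) = (5/4)·(1 − 7.17/12.23) = 0.517

Cronbach's alpha = 0.517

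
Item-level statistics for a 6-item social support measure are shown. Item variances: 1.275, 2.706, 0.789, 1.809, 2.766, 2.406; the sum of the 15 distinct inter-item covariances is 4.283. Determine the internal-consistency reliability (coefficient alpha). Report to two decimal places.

Σσ²ᵢ = 1.275 + 2.706 + 0.789 + 1.809 + 2.766 + 2.406 = 11.751
Sum of distinct covariances = 4.283
total variance = Σσ²ᵢ + 2·Σcov = 11.751 + 2 × 4.283 = 20.317
α = (6/5)·(1 − 11.751/20.317) = 0.51

coefficient alpha = 0.51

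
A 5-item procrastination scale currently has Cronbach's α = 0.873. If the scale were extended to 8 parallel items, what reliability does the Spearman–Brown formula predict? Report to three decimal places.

predicted reliability = 0.917

Length factor m = 8/5 = 1.6000
α' = m·α / (1 + (m−1)·α)
   = 8/5 × 0.873 / (1 + (8/5 − 1) × 0.873)
   = 1.3968 / 1.5238 = 0.917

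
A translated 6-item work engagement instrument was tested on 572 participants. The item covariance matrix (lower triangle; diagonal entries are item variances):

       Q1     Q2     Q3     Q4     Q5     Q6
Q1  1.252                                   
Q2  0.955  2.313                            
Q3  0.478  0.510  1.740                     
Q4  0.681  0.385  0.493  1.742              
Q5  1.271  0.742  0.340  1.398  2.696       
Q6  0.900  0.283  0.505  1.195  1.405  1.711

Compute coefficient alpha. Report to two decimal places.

α = 0.80

Σσᵢ² = 1.252 + 2.313 + 1.740 + 1.742 + 2.696 + 1.711 = 11.454
Sum of off-diagonal covariances = 11.541
σ²_T = 11.454 + 2 × 11.541 = 34.536
α = (k/(k−1))·(1 − Σσᵢ²/σ²_T) = (6/5)·(1 − 11.454/34.536) = 0.80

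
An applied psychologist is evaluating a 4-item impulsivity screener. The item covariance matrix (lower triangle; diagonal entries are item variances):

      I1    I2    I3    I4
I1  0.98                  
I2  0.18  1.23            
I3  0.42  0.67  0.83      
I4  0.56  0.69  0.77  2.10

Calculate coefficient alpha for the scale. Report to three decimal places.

Σσᵢ² = 0.98 + 1.23 + 0.83 + 2.10 = 5.14
Sum of off-diagonal covariances = 3.29
Var(T) = 5.14 + 2 × 3.29 = 11.72
α = (k/(k−1))·(1 − Σσᵢ²/Var(T)) = (4/3)·(1 − 5.14/11.72) = 0.749

α = 0.749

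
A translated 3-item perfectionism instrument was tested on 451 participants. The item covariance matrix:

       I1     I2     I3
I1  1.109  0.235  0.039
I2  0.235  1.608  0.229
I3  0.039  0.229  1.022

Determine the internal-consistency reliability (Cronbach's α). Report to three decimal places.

sum of item variances = 1.109 + 1.608 + 1.022 = 3.739
Σ_{i<j} σ_ij = 0.503
σ²_T = 3.739 + 2 × 0.503 = 4.745
α = (k/(k−1))·(1 − sum of item variances/σ²_T) = (3/2)·(1 − 3.739/4.745) = 0.318

α = 0.318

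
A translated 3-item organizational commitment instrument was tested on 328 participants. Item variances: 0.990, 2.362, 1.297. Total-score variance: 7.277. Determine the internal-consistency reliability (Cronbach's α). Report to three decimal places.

Σσ²ᵢ = 0.990 + 2.362 + 1.297 = 4.649
α = (k/(k−1))·(1 − Σσ²ᵢ/Var(T)) = (3/2)·(1 − 4.649/7.277) = 0.542

Cronbach's α = 0.542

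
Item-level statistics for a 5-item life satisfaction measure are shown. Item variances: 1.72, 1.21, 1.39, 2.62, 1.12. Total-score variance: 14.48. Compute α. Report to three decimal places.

Σσ²ᵢ = 1.72 + 1.21 + 1.39 + 2.62 + 1.12 = 8.06
α = (k/(k−1))·(1 − Σσ²ᵢ/σ²_T) = (5/4)·(1 − 8.06/14.48) = 0.554

α = 0.554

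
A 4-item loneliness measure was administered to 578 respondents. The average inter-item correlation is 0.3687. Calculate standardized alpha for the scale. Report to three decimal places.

Standardized α = k·r̄ / (1 + (k−1)·r̄) = 4 × 0.3687 / (1 + 3 × 0.3687)
  = 1.4748 / 2.1061 = 0.700

standardized alpha = 0.700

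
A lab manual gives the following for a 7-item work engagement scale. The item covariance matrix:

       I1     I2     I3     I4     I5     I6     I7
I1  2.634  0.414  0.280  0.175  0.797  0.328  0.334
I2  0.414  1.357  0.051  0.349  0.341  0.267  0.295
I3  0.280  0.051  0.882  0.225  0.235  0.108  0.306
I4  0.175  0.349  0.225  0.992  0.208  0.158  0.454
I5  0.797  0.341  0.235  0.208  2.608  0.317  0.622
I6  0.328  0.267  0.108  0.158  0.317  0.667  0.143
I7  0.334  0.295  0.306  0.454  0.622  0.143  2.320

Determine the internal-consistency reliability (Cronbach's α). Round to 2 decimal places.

Cronbach's α = 0.62

sum of item variances = 2.634 + 1.357 + 0.882 + 0.992 + 2.608 + 0.667 + 2.320 = 11.460
Σ_{i<j} σ_ij = 6.407
total variance = 11.460 + 2 × 6.407 = 24.274
α = (k/(k−1))·(1 − sum of item variances/total variance) = (7/6)·(1 − 11.460/24.274) = 0.62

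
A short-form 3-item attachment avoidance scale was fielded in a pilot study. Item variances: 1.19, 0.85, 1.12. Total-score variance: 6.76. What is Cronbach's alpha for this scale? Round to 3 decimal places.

Cronbach's alpha = 0.799

Σσᵢ² = 1.19 + 0.85 + 1.12 = 3.16
α = (k/(k−1))·(1 − Σσᵢ²/σ²_total) = (3/2)·(1 − 3.16/6.76) = 0.799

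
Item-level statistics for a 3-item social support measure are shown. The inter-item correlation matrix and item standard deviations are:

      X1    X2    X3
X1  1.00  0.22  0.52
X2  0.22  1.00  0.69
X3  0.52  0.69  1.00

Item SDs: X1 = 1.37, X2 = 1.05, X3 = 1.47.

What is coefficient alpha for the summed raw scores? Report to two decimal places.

Σσ²ᵢ = 1.37² + 1.05² + 1.47² = 5.1403
Covariances σ_ij = r_ij · s_i · s_j:
  σ(X1,X2) = 0.22 × 1.37 × 1.05 = 0.3165
  σ(X1,X3) = 0.52 × 1.37 × 1.47 = 1.0472
  σ(X2,X3) = 0.69 × 1.05 × 1.47 = 1.0650
σ²_T = Σσ²ᵢ + 2·Σσ_ij = 5.1403 + 2 × 2.4287 = 9.9977
α = (3/2)·(1 − 5.1403/9.9977) = 0.73

coefficient alpha = 0.73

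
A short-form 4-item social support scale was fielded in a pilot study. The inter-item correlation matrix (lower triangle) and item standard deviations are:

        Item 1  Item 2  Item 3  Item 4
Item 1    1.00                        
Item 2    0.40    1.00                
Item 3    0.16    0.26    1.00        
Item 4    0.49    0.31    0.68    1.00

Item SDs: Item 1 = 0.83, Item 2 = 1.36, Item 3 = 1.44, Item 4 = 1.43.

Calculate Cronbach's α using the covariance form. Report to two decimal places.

α = 0.71

Σσ²ᵢ = 0.83² + 1.36² + 1.44² + 1.43² = 6.6570
Covariances σ_ij = r_ij · s_i · s_j:
  σ(Item 1,Item 2) = 0.40 × 0.83 × 1.36 = 0.4515
  σ(Item 1,Item 3) = 0.16 × 0.83 × 1.44 = 0.1912
  σ(Item 1,Item 4) = 0.49 × 0.83 × 1.43 = 0.5816
  σ(Item 2,Item 3) = 0.26 × 1.36 × 1.44 = 0.5092
  σ(Item 2,Item 4) = 0.31 × 1.36 × 1.43 = 0.6029
  σ(Item 3,Item 4) = 0.68 × 1.44 × 1.43 = 1.4003
σ²_T = Σσ²ᵢ + 2·Σσ_ij = 6.6570 + 2 × 3.7367 = 14.1304
α = (4/3)·(1 − 6.6570/14.1304) = 0.71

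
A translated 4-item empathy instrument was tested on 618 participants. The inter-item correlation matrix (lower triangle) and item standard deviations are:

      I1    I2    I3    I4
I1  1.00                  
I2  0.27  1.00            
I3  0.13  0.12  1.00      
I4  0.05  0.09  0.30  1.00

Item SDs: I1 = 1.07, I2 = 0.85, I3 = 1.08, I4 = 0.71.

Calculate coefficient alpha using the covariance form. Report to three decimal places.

Σσ²ᵢ = 1.07² + 0.85² + 1.08² + 0.71² = 3.5379
Covariances σ_ij = r_ij · s_i · s_j:
  σ(I1,I2) = 0.27 × 1.07 × 0.85 = 0.2456
  σ(I1,I3) = 0.13 × 1.07 × 1.08 = 0.1502
  σ(I1,I4) = 0.05 × 1.07 × 0.71 = 0.0380
  σ(I2,I3) = 0.12 × 0.85 × 1.08 = 0.1102
  σ(I2,I4) = 0.09 × 0.85 × 0.71 = 0.0543
  σ(I3,I4) = 0.30 × 1.08 × 0.71 = 0.2300
σ²_T = Σσ²ᵢ + 2·Σσ_ij = 3.5379 + 2 × 0.8283 = 5.1945
α = (4/3)·(1 − 3.5379/5.1945) = 0.425

α = 0.425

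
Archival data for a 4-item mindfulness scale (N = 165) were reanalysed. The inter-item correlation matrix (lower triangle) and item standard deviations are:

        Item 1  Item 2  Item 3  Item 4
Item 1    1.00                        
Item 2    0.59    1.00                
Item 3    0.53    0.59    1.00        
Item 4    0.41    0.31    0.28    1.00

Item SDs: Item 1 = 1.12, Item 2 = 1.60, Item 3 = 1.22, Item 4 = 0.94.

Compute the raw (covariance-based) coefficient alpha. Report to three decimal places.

Σσ²ᵢ = 1.12² + 1.60² + 1.22² + 0.94² = 6.1864
Covariances σ_ij = r_ij · s_i · s_j:
  σ(Item 1,Item 2) = 0.59 × 1.12 × 1.60 = 1.0573
  σ(Item 1,Item 3) = 0.53 × 1.12 × 1.22 = 0.7242
  σ(Item 1,Item 4) = 0.41 × 1.12 × 0.94 = 0.4316
  σ(Item 2,Item 3) = 0.59 × 1.60 × 1.22 = 1.1517
  σ(Item 2,Item 4) = 0.31 × 1.60 × 0.94 = 0.4662
  σ(Item 3,Item 4) = 0.28 × 1.22 × 0.94 = 0.3211
σ²_T = Σσ²ᵢ + 2·Σσ_ij = 6.1864 + 2 × 4.1521 = 14.4906
α = (4/3)·(1 − 6.1864/14.4906) = 0.764

α = 0.764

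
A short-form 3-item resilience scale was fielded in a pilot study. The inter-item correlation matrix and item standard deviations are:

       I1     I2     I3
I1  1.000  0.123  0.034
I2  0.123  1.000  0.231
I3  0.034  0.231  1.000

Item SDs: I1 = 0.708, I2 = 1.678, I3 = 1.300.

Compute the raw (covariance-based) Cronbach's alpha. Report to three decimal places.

α = 0.321

Σσ²ᵢ = 0.708² + 1.678² + 1.300² = 5.0069
Covariances σ_ij = r_ij · s_i · s_j:
  σ(I1,I2) = 0.123 × 0.708 × 1.678 = 0.1461
  σ(I1,I3) = 0.034 × 0.708 × 1.300 = 0.0313
  σ(I2,I3) = 0.231 × 1.678 × 1.300 = 0.5039
σ²_T = Σσ²ᵢ + 2·Σσ_ij = 5.0069 + 2 × 0.6813 = 6.3695
α = (3/2)·(1 − 5.0069/6.3695) = 0.321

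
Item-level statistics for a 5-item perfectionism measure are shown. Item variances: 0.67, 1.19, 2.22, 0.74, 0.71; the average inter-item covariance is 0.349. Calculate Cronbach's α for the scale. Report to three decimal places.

α = 0.697

Σσᵢ² = 0.67 + 1.19 + 2.22 + 0.74 + 0.71 = 5.53
Sum of the 10 distinct covariances = 10 × 0.349 = 3.490
Var(T) = Σσᵢ² + 2·Σcov = 5.53 + 2 × 3.490 = 12.510
α = (5/4)·(1 − 5.53/12.510) = 0.697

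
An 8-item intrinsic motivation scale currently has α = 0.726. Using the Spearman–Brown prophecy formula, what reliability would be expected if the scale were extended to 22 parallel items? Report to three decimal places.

Length factor m = 22/8 = 2.7500
α' = m·α / (1 + (m−1)·α)
   = 22/8 × 0.726 / (1 + (22/8 − 1) × 0.726)
   = 1.9965 / 2.2705 = 0.879

predicted reliability = 0.879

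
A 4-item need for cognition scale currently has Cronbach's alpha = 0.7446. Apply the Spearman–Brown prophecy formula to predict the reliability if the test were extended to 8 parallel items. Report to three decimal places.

Length factor m = 8/4 = 2.0000
α' = m·α / (1 + (m−1)·α)
   = 8/4 × 0.7446 / (1 + (8/4 − 1) × 0.7446)
   = 1.4892 / 1.7446 = 0.854

predicted reliability = 0.854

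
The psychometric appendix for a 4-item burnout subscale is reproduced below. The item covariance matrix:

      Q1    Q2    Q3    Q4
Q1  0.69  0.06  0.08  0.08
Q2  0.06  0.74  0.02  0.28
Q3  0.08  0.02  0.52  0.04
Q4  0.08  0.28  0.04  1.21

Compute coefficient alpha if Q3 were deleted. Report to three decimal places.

α = 0.362

Remaining items: Q1, Q2, Q4 (k = 3).
Σσ²ᵢ = 0.69 + 0.74 + 1.21 = 2.64
σ²_T = 2.64 + 2 × 0.42 = 3.48
α (item deleted) = (3/2)·(1 − 2.64/3.48) = 0.362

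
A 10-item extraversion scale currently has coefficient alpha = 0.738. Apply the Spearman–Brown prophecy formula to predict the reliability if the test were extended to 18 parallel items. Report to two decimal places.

predicted reliability = 0.84

Length factor m = 18/10 = 1.8000
α' = m·α / (1 + (m−1)·α)
   = 18/10 × 0.738 / (1 + (18/10 − 1) × 0.738)
   = 1.3284 / 1.5904 = 0.84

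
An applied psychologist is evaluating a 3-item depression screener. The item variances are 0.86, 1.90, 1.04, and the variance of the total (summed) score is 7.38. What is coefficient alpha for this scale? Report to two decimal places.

α = 0.73

Σσ²ᵢ = 0.86 + 1.90 + 1.04 = 3.80
α = (k/(k−1))·(1 − Σσ²ᵢ/σ²_total) = (3/2)·(1 − 3.80/7.38) = 0.73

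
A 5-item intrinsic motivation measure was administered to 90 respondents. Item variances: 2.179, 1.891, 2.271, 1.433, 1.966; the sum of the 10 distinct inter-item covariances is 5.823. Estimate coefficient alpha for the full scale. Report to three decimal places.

α = 0.681

Σσᵢ² = 2.179 + 1.891 + 2.271 + 1.433 + 1.966 = 9.740
Sum of distinct covariances = 5.823
Var(T) = Σσᵢ² + 2·Σcov = 9.740 + 2 × 5.823 = 21.386
α = (5/4)·(1 − 9.740/21.386) = 0.681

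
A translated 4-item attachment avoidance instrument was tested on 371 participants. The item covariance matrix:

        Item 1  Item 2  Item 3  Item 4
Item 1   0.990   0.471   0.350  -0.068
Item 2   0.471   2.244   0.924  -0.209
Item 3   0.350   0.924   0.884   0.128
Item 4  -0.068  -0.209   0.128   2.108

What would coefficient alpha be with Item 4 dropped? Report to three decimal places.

Remaining items: Item 1, Item 2, Item 3 (k = 3).
Σσᵢ² = 0.990 + 2.244 + 0.884 = 4.118
total variance = 4.118 + 2 × 1.745 = 7.608
α (item deleted) = (3/2)·(1 − 4.118/7.608) = 0.688

coefficient alpha = 0.688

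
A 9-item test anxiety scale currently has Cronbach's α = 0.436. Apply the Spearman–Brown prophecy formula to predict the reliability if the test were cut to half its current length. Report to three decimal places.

predicted reliability = 0.279

Length factor m = 1/2
α' = m·α / (1 − (1−m)·α)
   = 1/2 × 0.436 / (1 − (1 − 1/2) × 0.436)
   = 0.2180 / 0.7820 = 0.279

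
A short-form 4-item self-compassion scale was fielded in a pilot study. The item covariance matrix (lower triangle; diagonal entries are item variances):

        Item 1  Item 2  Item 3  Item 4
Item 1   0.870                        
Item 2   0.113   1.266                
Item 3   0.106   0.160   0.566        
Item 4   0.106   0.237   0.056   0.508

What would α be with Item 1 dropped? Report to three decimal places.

Remaining items: Item 2, Item 3, Item 4 (k = 3).
Σσᵢ² = 1.266 + 0.566 + 0.508 = 2.340
σ²_T = 2.340 + 2 × 0.453 = 3.246
α (item deleted) = (3/2)·(1 − 2.340/3.246) = 0.419

α = 0.419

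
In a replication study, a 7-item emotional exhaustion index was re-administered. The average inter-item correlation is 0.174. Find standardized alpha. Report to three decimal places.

Standardized α = k·r̄ / (1 + (k−1)·r̄) = 7 × 0.174 / (1 + 6 × 0.174)
  = 1.2180 / 2.0440 = 0.596

standardized alpha = 0.596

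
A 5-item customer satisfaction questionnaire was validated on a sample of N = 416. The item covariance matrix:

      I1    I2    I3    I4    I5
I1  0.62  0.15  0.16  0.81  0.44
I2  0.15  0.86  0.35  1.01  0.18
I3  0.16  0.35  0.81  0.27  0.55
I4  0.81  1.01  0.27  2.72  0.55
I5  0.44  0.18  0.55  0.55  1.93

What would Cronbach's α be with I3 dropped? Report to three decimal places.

α = 0.675

Remaining items: I1, I2, I4, I5 (k = 4).
sum of item variances = 0.62 + 0.86 + 2.72 + 1.93 = 6.13
Var(T) = 6.13 + 2 × 3.14 = 12.41
α (item deleted) = (4/3)·(1 − 6.13/12.41) = 0.675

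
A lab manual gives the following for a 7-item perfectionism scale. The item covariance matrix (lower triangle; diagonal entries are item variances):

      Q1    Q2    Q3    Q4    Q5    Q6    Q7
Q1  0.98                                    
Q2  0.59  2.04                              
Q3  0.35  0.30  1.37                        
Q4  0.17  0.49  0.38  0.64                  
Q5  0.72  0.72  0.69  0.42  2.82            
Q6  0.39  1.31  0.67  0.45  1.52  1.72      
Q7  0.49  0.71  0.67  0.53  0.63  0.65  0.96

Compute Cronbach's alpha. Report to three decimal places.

Σσ²ᵢ = 0.98 + 2.04 + 1.37 + 0.64 + 2.82 + 1.72 + 0.96 = 10.53
Sum of the distinct covariances = 12.85
Var(T) = 10.53 + 2 × 12.85 = 36.23
α = (k/(k−1))·(1 − Σσ²ᵢ/Var(T)) = (7/6)·(1 − 10.53/36.23) = 0.828

α = 0.828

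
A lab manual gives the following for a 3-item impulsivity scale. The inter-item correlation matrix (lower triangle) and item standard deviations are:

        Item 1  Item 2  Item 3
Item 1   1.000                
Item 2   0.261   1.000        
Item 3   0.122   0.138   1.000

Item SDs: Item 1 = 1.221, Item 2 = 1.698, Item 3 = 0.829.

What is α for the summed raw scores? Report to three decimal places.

α = 0.380

Σσ²ᵢ = 1.221² + 1.698² + 0.829² = 5.0613
Covariances σ_ij = r_ij · s_i · s_j:
  σ(Item 1,Item 2) = 0.261 × 1.221 × 1.698 = 0.5411
  σ(Item 1,Item 3) = 0.122 × 1.221 × 0.829 = 0.1235
  σ(Item 2,Item 3) = 0.138 × 1.698 × 0.829 = 0.1943
σ²_T = Σσ²ᵢ + 2·Σσ_ij = 5.0613 + 2 × 0.8589 = 6.7791
α = (3/2)·(1 − 5.0613/6.7791) = 0.380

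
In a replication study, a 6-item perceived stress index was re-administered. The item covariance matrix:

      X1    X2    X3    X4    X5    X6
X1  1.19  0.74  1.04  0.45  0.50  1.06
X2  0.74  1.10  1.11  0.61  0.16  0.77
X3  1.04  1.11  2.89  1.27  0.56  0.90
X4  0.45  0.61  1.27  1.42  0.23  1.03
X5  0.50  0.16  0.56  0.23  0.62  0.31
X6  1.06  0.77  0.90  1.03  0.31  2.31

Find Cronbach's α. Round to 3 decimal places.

Cronbach's α = 0.831

ΣVar(i) = 1.19 + 1.10 + 2.89 + 1.42 + 0.62 + 2.31 = 9.53
Sum of off-diagonal covariances = 10.74
σ²_total = 9.53 + 2 × 10.74 = 31.01
α = (k/(k−1))·(1 − ΣVar(i)/σ²_total) = (6/5)·(1 − 9.53/31.01) = 0.831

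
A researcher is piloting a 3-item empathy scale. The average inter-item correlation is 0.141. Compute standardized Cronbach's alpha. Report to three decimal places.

Standardized α = k·r̄ / (1 + (k−1)·r̄) = 3 × 0.141 / (1 + 2 × 0.141)
  = 0.4230 / 1.2820 = 0.330

α = 0.330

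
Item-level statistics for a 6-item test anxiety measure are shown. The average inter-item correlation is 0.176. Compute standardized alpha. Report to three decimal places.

Standardized α = k·r̄ / (1 + (k−1)·r̄) = 6 × 0.176 / (1 + 5 × 0.176)
  = 1.0560 / 1.8800 = 0.562

α = 0.562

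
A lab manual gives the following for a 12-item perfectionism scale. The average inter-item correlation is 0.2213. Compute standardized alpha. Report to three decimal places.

standardized alpha = 0.773

Standardized α = k·r̄ / (1 + (k−1)·r̄) = 12 × 0.2213 / (1 + 11 × 0.2213)
  = 2.6556 / 3.4343 = 0.773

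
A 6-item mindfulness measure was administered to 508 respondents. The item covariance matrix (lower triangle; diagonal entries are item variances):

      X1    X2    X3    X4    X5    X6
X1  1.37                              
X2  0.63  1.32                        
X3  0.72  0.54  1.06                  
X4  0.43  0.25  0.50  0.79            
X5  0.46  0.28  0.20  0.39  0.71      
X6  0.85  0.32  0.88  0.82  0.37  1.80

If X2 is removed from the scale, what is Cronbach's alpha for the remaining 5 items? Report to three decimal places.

Remaining items: X1, X3, X4, X5, X6 (k = 5).
Σσᵢ² = 1.37 + 1.06 + 0.79 + 0.71 + 1.80 = 5.73
σ²_T = 5.73 + 2 × 5.62 = 16.97
α (item deleted) = (5/4)·(1 − 5.73/16.97) = 0.828

α = 0.828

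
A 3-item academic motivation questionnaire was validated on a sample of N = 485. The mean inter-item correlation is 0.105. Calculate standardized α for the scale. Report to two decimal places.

standardized α = 0.26

Standardized α = k·r̄ / (1 + (k−1)·r̄) = 3 × 0.105 / (1 + 2 × 0.105)
  = 0.3150 / 1.2100 = 0.26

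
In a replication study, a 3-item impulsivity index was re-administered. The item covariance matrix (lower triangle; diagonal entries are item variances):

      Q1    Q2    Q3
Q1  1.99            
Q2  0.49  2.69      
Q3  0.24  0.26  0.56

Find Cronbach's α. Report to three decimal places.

α = 0.411

ΣVar(i) = 1.99 + 2.69 + 0.56 = 5.24
Σ_{i<j} σ_ij = 0.99
total variance = 5.24 + 2 × 0.99 = 7.22
α = (k/(k−1))·(1 − ΣVar(i)/total variance) = (3/2)·(1 − 5.24/7.22) = 0.411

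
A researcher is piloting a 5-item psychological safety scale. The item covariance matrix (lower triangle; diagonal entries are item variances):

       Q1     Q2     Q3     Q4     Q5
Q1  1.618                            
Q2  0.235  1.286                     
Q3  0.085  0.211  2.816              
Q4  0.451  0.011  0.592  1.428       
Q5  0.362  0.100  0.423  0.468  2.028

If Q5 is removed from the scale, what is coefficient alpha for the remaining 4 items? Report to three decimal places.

α = 0.410

Remaining items: Q1, Q2, Q3, Q4 (k = 4).
sum of item variances = 1.618 + 1.286 + 2.816 + 1.428 = 7.148
σ²_T = 7.148 + 2 × 1.585 = 10.318
α (item deleted) = (4/3)·(1 − 7.148/10.318) = 0.410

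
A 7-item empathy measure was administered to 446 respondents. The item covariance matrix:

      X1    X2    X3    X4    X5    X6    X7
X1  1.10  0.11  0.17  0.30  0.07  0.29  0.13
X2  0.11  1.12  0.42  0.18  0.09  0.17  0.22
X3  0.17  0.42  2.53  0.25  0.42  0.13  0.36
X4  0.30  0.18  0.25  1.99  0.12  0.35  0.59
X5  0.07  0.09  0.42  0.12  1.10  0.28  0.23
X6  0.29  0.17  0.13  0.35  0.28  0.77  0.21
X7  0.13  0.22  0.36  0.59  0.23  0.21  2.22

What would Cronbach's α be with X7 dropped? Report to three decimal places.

Cronbach's α = 0.525

Remaining items: X1, X2, X3, X4, X5, X6 (k = 6).
Σσᵢ² = 1.10 + 1.12 + 2.53 + 1.99 + 1.10 + 0.77 = 8.61
total variance = 8.61 + 2 × 3.35 = 15.31
α (item deleted) = (6/5)·(1 − 8.61/15.31) = 0.525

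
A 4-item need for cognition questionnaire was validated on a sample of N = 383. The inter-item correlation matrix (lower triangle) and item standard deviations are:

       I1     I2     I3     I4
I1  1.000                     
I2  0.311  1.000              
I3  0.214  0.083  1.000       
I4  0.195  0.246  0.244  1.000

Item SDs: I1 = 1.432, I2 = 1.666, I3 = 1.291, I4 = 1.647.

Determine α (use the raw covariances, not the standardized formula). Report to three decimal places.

α = 0.523

Σσ²ᵢ = 1.432² + 1.666² + 1.291² + 1.647² = 9.2055
Covariances σ_ij = r_ij · s_i · s_j:
  σ(I1,I2) = 0.311 × 1.432 × 1.666 = 0.7420
  σ(I1,I3) = 0.214 × 1.432 × 1.291 = 0.3956
  σ(I1,I4) = 0.195 × 1.432 × 1.647 = 0.4599
  σ(I2,I3) = 0.083 × 1.666 × 1.291 = 0.1785
  σ(I2,I4) = 0.246 × 1.666 × 1.647 = 0.6750
  σ(I3,I4) = 0.244 × 1.291 × 1.647 = 0.5188
σ²_T = Σσ²ᵢ + 2·Σσ_ij = 9.2055 + 2 × 2.9698 = 15.1451
α = (4/3)·(1 − 9.2055/15.1451) = 0.523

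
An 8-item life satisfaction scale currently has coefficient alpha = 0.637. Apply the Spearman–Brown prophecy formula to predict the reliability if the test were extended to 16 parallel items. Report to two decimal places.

Length factor m = 16/8 = 2.0000
α' = m·α / (1 + (m−1)·α)
   = 16/8 × 0.637 / (1 + (16/8 − 1) × 0.637)
   = 1.2740 / 1.6370 = 0.78

predicted reliability = 0.78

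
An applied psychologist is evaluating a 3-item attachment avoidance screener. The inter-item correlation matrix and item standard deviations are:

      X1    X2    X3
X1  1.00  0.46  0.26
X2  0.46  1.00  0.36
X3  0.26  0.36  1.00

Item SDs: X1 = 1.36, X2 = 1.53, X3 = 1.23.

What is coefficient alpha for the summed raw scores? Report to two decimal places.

Σσ²ᵢ = 1.36² + 1.53² + 1.23² = 5.7034
Covariances σ_ij = r_ij · s_i · s_j:
  σ(X1,X2) = 0.46 × 1.36 × 1.53 = 0.9572
  σ(X1,X3) = 0.26 × 1.36 × 1.23 = 0.4349
  σ(X2,X3) = 0.36 × 1.53 × 1.23 = 0.6775
σ²_T = Σσ²ᵢ + 2·Σσ_ij = 5.7034 + 2 × 2.0696 = 9.8426
α = (3/2)·(1 − 5.7034/9.8426) = 0.63

coefficient alpha = 0.63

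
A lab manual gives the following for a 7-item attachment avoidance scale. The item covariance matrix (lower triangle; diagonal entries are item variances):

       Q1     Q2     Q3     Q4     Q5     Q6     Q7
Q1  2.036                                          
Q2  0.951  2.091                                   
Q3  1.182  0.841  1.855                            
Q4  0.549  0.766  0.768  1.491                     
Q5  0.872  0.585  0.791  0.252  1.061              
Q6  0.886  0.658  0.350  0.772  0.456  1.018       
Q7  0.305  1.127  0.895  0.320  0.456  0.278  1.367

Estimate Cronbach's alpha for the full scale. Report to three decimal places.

Cronbach's alpha = 0.840

ΣVar(i) = 2.036 + 2.091 + 1.855 + 1.491 + 1.061 + 1.018 + 1.367 = 10.919
Σ_{i<j} σ_ij = 14.060
σ²_total = 10.919 + 2 × 14.060 = 39.039
α = (k/(k−1))·(1 − ΣVar(i)/σ²_total) = (7/6)·(1 − 10.919/39.039) = 0.840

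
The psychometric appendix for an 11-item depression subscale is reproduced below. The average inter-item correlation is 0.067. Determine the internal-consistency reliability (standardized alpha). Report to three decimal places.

Standardized α = k·r̄ / (1 + (k−1)·r̄) = 11 × 0.067 / (1 + 10 × 0.067)
  = 0.7370 / 1.6700 = 0.441

standardized alpha = 0.441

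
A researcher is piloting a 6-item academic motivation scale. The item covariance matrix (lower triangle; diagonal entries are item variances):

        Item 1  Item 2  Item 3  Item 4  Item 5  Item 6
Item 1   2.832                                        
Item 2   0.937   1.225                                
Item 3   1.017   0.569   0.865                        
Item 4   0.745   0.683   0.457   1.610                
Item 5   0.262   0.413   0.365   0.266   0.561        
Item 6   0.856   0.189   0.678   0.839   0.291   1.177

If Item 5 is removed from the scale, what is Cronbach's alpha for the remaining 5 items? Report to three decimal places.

Remaining items: Item 1, Item 2, Item 3, Item 4, Item 6 (k = 5).
ΣVar(i) = 2.832 + 1.225 + 0.865 + 1.610 + 1.177 = 7.709
total variance = 7.709 + 2 × 6.970 = 21.649
α (item deleted) = (5/4)·(1 − 7.709/21.649) = 0.805

Cronbach's alpha = 0.805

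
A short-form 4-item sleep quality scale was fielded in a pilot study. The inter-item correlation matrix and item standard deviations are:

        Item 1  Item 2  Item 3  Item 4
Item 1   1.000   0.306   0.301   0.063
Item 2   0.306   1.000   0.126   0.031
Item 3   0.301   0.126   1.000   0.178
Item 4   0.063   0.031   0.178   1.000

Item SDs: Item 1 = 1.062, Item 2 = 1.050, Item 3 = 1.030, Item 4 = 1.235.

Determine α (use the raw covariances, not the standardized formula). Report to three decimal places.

α = 0.432

Σσ²ᵢ = 1.062² + 1.050² + 1.030² + 1.235² = 4.8165
Covariances σ_ij = r_ij · s_i · s_j:
  σ(Item 1,Item 2) = 0.306 × 1.062 × 1.050 = 0.3412
  σ(Item 1,Item 3) = 0.301 × 1.062 × 1.030 = 0.3293
  σ(Item 1,Item 4) = 0.063 × 1.062 × 1.235 = 0.0826
  σ(Item 2,Item 3) = 0.126 × 1.050 × 1.030 = 0.1363
  σ(Item 2,Item 4) = 0.031 × 1.050 × 1.235 = 0.0402
  σ(Item 3,Item 4) = 0.178 × 1.030 × 1.235 = 0.2264
σ²_T = Σσ²ᵢ + 2·Σσ_ij = 4.8165 + 2 × 1.1560 = 7.1285
α = (4/3)·(1 − 4.8165/7.1285) = 0.432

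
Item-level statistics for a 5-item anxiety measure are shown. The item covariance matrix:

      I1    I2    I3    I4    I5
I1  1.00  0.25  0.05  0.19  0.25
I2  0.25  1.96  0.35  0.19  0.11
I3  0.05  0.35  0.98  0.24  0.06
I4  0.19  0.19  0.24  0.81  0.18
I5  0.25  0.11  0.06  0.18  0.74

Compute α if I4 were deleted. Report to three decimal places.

α = 0.418

Remaining items: I1, I2, I3, I5 (k = 4).
Σσ²ᵢ = 1.00 + 1.96 + 0.98 + 0.74 = 4.68
total variance = 4.68 + 2 × 1.07 = 6.82
α (item deleted) = (4/3)·(1 − 4.68/6.82) = 0.418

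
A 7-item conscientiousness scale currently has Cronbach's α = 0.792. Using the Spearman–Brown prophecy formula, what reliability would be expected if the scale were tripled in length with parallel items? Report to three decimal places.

Length factor m = 3
α' = m·α / (1 + (m−1)·α)
   = 3 × 0.792 / (1 + (3 − 1) × 0.792)
   = 2.3760 / 2.5840 = 0.920

predicted reliability = 0.920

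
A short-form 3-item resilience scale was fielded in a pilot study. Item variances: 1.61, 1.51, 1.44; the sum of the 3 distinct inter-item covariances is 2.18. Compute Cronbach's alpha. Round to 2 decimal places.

Cronbach's alpha = 0.73

Σσ²ᵢ = 1.61 + 1.51 + 1.44 = 4.56
Sum of distinct covariances = 2.18
total variance = Σσ²ᵢ + 2·Σcov = 4.56 + 2 × 2.18 = 8.92
α = (3/2)·(1 − 4.56/8.92) = 0.73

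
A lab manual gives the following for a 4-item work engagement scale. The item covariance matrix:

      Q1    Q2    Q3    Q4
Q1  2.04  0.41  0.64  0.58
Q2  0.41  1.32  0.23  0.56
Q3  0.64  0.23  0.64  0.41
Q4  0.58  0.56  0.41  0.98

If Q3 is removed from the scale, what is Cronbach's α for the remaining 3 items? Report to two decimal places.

Remaining items: Q1, Q2, Q4 (k = 3).
Σσ²ᵢ = 2.04 + 1.32 + 0.98 = 4.34
σ²_T = 4.34 + 2 × 1.55 = 7.44
α (item deleted) = (3/2)·(1 − 4.34/7.44) = 0.63

α = 0.63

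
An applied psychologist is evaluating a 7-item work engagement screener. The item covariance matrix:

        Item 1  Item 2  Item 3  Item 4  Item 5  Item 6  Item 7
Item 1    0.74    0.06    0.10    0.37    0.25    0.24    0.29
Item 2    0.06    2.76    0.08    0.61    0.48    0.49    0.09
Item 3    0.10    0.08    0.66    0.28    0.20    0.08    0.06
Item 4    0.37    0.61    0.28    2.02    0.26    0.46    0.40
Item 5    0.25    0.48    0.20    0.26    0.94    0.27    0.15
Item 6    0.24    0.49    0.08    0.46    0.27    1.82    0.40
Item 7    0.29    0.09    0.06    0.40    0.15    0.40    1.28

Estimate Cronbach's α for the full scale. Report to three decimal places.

α = 0.611

ΣVar(i) = 0.74 + 2.76 + 0.66 + 2.02 + 0.94 + 1.82 + 1.28 = 10.22
Sum of the distinct covariances = 5.62
Var(T) = 10.22 + 2 × 5.62 = 21.46
α = (k/(k−1))·(1 − ΣVar(i)/Var(T)) = (7/6)·(1 − 10.22/21.46) = 0.611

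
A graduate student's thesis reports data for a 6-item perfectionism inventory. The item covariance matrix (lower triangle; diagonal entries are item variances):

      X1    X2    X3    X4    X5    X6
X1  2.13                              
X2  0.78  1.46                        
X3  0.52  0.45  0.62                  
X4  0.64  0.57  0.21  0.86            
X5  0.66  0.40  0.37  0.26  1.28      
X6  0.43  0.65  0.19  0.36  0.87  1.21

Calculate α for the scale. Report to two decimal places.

Σσᵢ² = 2.13 + 1.46 + 0.62 + 0.86 + 1.28 + 1.21 = 7.56
Sum of the distinct covariances = 7.36
total variance = 7.56 + 2 × 7.36 = 22.28
α = (k/(k−1))·(1 − Σσᵢ²/total variance) = (6/5)·(1 − 7.56/22.28) = 0.79

α = 0.79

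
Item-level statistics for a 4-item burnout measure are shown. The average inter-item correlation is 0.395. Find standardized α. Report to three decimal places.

α = 0.723

Standardized α = k·r̄ / (1 + (k−1)·r̄) = 4 × 0.395 / (1 + 3 × 0.395)
  = 1.5800 / 2.1850 = 0.723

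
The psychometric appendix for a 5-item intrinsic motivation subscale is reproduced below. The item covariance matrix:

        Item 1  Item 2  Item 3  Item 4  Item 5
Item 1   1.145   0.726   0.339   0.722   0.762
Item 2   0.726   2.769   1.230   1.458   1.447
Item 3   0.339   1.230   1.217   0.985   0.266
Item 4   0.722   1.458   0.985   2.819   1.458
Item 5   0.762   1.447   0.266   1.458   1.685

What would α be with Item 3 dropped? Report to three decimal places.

Remaining items: Item 1, Item 2, Item 4, Item 5 (k = 4).
Σσᵢ² = 1.145 + 2.769 + 2.819 + 1.685 = 8.418
Var(T) = 8.418 + 2 × 6.573 = 21.564
α (item deleted) = (4/3)·(1 − 8.418/21.564) = 0.813

α = 0.813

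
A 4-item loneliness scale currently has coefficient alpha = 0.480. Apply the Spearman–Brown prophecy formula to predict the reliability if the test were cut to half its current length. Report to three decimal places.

Length factor m = 1/2
α' = m·α / (1 − (1−m)·α)
   = 1/2 × 0.480 / (1 − (1 − 1/2) × 0.480)
   = 0.2400 / 0.7600 = 0.316

predicted reliability = 0.316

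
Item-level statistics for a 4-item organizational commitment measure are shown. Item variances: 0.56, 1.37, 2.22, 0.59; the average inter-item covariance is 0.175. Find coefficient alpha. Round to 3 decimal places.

Σσᵢ² = 0.56 + 1.37 + 2.22 + 0.59 = 4.74
Sum of the 6 distinct covariances = 6 × 0.175 = 1.050
σ²_T = Σσᵢ² + 2·Σcov = 4.74 + 2 × 1.050 = 6.840
α = (4/3)·(1 − 4.74/6.840) = 0.409

coefficient alpha = 0.409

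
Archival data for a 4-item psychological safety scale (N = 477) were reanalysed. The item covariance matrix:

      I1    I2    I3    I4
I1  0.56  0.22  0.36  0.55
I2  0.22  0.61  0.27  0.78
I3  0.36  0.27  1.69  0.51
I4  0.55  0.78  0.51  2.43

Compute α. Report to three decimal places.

α = 0.672

ΣVar(i) = 0.56 + 0.61 + 1.69 + 2.43 = 5.29
Sum of off-diagonal covariances = 2.69
σ²_T = 5.29 + 2 × 2.69 = 10.67
α = (k/(k−1))·(1 − ΣVar(i)/σ²_T) = (4/3)·(1 − 5.29/10.67) = 0.672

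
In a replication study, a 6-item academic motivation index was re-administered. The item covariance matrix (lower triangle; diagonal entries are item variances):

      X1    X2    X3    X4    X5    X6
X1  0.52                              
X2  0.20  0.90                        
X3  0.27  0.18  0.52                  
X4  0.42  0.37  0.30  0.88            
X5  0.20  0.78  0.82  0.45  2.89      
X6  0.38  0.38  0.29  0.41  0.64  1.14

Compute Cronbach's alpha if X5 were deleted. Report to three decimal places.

Remaining items: X1, X2, X3, X4, X6 (k = 5).
ΣVar(i) = 0.52 + 0.90 + 0.52 + 0.88 + 1.14 = 3.96
total variance = 3.96 + 2 × 3.20 = 10.36
α (item deleted) = (5/4)·(1 − 3.96/10.36) = 0.772

α = 0.772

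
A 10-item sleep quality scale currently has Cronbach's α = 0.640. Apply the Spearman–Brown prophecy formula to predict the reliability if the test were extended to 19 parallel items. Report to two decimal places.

predicted reliability = 0.77

Length factor m = 19/10 = 1.9000
α' = m·α / (1 + (m−1)·α)
   = 19/10 × 0.640 / (1 + (19/10 − 1) × 0.640)
   = 1.2160 / 1.5760 = 0.77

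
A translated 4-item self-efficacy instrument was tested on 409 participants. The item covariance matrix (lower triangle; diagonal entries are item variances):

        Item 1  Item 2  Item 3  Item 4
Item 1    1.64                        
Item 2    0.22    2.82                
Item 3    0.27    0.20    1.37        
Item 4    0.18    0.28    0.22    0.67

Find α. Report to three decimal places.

Σσᵢ² = 1.64 + 2.82 + 1.37 + 0.67 = 6.50
Σ_{i<j} σ_ij = 1.37
σ²_total = 6.50 + 2 × 1.37 = 9.24
α = (k/(k−1))·(1 − Σσᵢ²/σ²_total) = (4/3)·(1 − 6.50/9.24) = 0.395

α = 0.395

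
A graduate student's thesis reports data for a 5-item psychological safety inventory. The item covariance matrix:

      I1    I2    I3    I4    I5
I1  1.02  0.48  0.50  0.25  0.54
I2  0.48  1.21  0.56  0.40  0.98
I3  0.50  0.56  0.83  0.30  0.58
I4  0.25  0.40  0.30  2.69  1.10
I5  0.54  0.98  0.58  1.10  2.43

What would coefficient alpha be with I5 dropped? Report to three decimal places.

Remaining items: I1, I2, I3, I4 (k = 4).
Σσᵢ² = 1.02 + 1.21 + 0.83 + 2.69 = 5.75
σ²_total = 5.75 + 2 × 2.49 = 10.73
α (item deleted) = (4/3)·(1 − 5.75/10.73) = 0.619

coefficient alpha = 0.619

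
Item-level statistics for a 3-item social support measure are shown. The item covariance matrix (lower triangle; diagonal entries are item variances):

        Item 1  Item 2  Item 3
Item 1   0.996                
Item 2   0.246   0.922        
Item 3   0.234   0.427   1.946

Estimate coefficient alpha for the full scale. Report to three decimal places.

coefficient alpha = 0.479

ΣVar(i) = 0.996 + 0.922 + 1.946 = 3.864
Sum of off-diagonal covariances = 0.907
σ²_T = 3.864 + 2 × 0.907 = 5.678
α = (k/(k−1))·(1 − ΣVar(i)/σ²_T) = (3/2)·(1 − 3.864/5.678) = 0.479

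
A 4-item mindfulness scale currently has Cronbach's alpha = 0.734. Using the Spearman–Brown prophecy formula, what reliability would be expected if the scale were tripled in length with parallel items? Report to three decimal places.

Length factor m = 3
α' = m·α / (1 + (m−1)·α)
   = 3 × 0.734 / (1 + (3 − 1) × 0.734)
   = 2.2020 / 2.4680 = 0.892

predicted reliability = 0.892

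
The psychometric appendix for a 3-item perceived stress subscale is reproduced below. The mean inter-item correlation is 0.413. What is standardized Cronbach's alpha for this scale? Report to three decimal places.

α = 0.679

Standardized α = k·r̄ / (1 + (k−1)·r̄) = 3 × 0.413 / (1 + 2 × 0.413)
  = 1.2390 / 1.8260 = 0.679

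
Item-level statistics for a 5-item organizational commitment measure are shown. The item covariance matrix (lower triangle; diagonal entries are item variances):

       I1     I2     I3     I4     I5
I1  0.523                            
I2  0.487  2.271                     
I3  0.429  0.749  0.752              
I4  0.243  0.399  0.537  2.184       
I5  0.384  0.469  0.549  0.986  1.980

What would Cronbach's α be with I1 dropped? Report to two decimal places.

Remaining items: I2, I3, I4, I5 (k = 4).
Σσᵢ² = 2.271 + 0.752 + 2.184 + 1.980 = 7.187
total variance = 7.187 + 2 × 3.689 = 14.565
α (item deleted) = (4/3)·(1 − 7.187/14.565) = 0.68

Cronbach's α = 0.68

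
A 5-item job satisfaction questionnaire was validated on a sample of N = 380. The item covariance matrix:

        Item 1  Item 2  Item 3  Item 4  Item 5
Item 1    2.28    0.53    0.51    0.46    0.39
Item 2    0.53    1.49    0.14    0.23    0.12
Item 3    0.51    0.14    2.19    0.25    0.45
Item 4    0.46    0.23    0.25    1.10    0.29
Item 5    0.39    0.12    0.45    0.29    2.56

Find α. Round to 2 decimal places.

α = 0.51

Σσ²ᵢ = 2.28 + 1.49 + 2.19 + 1.10 + 2.56 = 9.62
Sum of off-diagonal covariances = 3.37
σ²_total = 9.62 + 2 × 3.37 = 16.36
α = (k/(k−1))·(1 − Σσ²ᵢ/σ²_total) = (5/4)·(1 − 9.62/16.36) = 0.51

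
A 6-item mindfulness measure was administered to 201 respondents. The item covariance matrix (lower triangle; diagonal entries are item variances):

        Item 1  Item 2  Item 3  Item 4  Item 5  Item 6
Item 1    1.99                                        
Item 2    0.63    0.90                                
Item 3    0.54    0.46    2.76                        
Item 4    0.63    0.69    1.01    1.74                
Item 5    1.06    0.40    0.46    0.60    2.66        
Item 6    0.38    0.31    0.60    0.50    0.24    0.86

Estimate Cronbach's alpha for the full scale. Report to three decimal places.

Σσᵢ² = 1.99 + 0.90 + 2.76 + 1.74 + 2.66 + 0.86 = 10.91
Sum of off-diagonal covariances = 8.51
σ²_T = 10.91 + 2 × 8.51 = 27.93
α = (k/(k−1))·(1 − Σσᵢ²/σ²_T) = (6/5)·(1 − 10.91/27.93) = 0.731

Cronbach's alpha = 0.731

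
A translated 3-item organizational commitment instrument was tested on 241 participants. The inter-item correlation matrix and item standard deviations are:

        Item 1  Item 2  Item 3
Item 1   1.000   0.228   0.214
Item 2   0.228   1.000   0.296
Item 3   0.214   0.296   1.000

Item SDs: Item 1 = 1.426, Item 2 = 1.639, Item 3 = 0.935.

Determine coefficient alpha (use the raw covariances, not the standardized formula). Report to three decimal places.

α = 0.469

Σσ²ᵢ = 1.426² + 1.639² + 0.935² = 5.5940
Covariances σ_ij = r_ij · s_i · s_j:
  σ(Item 1,Item 2) = 0.228 × 1.426 × 1.639 = 0.5329
  σ(Item 1,Item 3) = 0.214 × 1.426 × 0.935 = 0.2853
  σ(Item 2,Item 3) = 0.296 × 1.639 × 0.935 = 0.4536
σ²_T = Σσ²ᵢ + 2·Σσ_ij = 5.5940 + 2 × 1.2718 = 8.1376
α = (3/2)·(1 − 5.5940/8.1376) = 0.469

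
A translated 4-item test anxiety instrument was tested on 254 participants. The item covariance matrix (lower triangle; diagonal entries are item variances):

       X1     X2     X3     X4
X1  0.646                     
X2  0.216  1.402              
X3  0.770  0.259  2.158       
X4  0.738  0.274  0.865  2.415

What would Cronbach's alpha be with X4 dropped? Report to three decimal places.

Remaining items: X1, X2, X3 (k = 3).
sum of item variances = 0.646 + 1.402 + 2.158 = 4.206
σ²_total = 4.206 + 2 × 1.245 = 6.696
α (item deleted) = (3/2)·(1 − 4.206/6.696) = 0.558

Cronbach's alpha = 0.558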